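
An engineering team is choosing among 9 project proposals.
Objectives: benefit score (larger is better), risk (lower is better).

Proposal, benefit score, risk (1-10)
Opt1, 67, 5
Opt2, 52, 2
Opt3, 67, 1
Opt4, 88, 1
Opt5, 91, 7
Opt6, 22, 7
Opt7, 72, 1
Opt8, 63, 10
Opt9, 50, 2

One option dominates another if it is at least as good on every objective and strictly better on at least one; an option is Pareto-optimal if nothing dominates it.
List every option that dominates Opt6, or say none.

Opt1, Opt2, Opt3, Opt4, Opt5, Opt7, Opt9

Opt1: benefit score 67≥22, risk 5≤7 — dominates Opt6.
Opt2: benefit score 52≥22, risk 2≤7 — dominates Opt6.
Opt3: benefit score 67≥22, risk 1≤7 — dominates Opt6.
Opt4: benefit score 88≥22, risk 1≤7 — dominates Opt6.
Opt5: benefit score 91≥22, risk 7≤7 — dominates Opt6.
Opt7: benefit score 72≥22, risk 1≤7 — dominates Opt6.
Opt9: benefit score 50≥22, risk 2≤7 — dominates Opt6.
Others (Opt8) are each worse than Opt6 on at least one objective.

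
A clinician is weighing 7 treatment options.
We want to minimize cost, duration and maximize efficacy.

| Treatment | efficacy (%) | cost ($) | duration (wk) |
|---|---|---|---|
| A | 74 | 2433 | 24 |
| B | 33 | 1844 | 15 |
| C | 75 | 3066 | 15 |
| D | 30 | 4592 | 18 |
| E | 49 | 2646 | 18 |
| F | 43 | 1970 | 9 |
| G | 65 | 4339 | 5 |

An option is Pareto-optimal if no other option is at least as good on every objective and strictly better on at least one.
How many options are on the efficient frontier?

6

A: not dominated.
B: not dominated (best cost).
C: not dominated (best efficacy).
D: dominated by B (efficacy 33≥30, cost 1844≤4592, duration 15≤18).
E: not dominated.
F: not dominated.
G: not dominated (best duration).
Pareto-optimal: A, B, C, E, F, G → 6.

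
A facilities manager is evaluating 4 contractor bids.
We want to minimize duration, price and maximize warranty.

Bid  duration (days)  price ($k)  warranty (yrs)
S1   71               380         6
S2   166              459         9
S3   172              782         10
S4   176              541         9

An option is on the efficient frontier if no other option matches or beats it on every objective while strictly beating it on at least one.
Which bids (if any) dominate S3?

S1: worse on warranty (6 vs 10).
S2: worse on warranty (9 vs 10).
S4: worse on duration (176 vs 172).
No option dominates S3.

none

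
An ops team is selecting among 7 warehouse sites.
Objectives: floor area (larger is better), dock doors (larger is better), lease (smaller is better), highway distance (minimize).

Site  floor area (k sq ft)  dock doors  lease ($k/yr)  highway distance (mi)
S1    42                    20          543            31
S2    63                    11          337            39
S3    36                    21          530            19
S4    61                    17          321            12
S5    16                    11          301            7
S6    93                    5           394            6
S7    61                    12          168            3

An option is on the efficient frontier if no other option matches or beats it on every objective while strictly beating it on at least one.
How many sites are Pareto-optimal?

S1: not dominated.
S2: not dominated.
S3: not dominated (best dock doors).
S4: not dominated.
S5: dominated by S7 (floor area 61≥16, dock doors 12≥11, lease 168≤301, highway distance 3≤7).
S6: not dominated (best floor area).
S7: not dominated (best lease).
Pareto-optimal: S1, S2, S3, S4, S6, S7 → 6.

6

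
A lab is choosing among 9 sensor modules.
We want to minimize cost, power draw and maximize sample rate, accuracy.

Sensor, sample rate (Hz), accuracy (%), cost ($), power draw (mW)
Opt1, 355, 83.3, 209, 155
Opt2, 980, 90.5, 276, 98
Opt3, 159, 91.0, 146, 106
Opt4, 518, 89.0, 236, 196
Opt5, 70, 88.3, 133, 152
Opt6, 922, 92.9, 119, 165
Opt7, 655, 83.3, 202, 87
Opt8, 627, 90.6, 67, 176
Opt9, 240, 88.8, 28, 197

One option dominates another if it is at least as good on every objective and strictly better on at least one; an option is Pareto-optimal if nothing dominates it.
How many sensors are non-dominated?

7

Opt1: dominated by Opt7 (sample rate 655≥355, accuracy 83.3≥83.3, cost 202≤209, power draw 87≤155).
Opt2: not dominated (best sample rate).
Opt3: not dominated.
Opt4: dominated by Opt6 (sample rate 922≥518, accuracy 92.9≥89.0, cost 119≤236, power draw 165≤196).
Opt5: not dominated.
Opt6: not dominated (best accuracy).
Opt7: not dominated (best power draw).
Opt8: not dominated.
Opt9: not dominated (best cost).
Pareto-optimal: Opt2, Opt3, Opt5, Opt6, Opt7, Opt8, Opt9 → 7.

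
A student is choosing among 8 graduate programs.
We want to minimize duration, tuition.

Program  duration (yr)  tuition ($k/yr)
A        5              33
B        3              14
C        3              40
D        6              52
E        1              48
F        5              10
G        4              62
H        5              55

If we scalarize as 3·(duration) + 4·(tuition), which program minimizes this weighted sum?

A: 3·5 + 4·33 = 147
B: 3·3 + 4·14 = 65
C: 3·3 + 4·40 = 169
D: 3·6 + 4·52 = 226
E: 3·1 + 4·48 = 195
F: 3·5 + 4·10 = 55
G: 3·4 + 4·62 = 260
H: 3·5 + 4·55 = 235
Lowest: F at 55.

F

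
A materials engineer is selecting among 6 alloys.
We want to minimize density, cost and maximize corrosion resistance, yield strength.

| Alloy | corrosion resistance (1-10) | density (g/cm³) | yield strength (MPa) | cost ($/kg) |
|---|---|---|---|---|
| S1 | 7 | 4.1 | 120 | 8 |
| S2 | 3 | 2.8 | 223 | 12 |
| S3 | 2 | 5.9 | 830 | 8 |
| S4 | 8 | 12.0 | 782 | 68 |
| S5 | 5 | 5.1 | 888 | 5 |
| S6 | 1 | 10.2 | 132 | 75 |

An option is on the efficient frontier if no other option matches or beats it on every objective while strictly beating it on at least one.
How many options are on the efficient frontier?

S1: not dominated.
S2: not dominated (best density).
S3: dominated by S5 (corrosion resistance 5≥2, density 5.1≤5.9, yield strength 888≥830, cost 5≤8).
S4: not dominated (best corrosion resistance).
S5: not dominated (best yield strength).
S6: dominated by S2 (corrosion resistance 3≥1, density 2.8≤10.2, yield strength 223≥132, cost 12≤75).
Pareto-optimal: S1, S2, S4, S5 → 4.

4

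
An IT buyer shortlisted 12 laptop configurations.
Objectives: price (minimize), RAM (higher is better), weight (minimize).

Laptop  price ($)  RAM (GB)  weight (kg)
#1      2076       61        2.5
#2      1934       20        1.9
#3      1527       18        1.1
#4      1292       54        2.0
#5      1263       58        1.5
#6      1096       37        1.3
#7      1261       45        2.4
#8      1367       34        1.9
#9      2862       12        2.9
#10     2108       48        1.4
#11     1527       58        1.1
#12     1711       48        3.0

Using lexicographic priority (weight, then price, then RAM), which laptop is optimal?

#11

First minimize weight: best is 1.1, kept {#3, #11}.
Then minimize price: best is 1527, kept {#3, #11}.
Then maximize RAM: best is 58, kept {#11}.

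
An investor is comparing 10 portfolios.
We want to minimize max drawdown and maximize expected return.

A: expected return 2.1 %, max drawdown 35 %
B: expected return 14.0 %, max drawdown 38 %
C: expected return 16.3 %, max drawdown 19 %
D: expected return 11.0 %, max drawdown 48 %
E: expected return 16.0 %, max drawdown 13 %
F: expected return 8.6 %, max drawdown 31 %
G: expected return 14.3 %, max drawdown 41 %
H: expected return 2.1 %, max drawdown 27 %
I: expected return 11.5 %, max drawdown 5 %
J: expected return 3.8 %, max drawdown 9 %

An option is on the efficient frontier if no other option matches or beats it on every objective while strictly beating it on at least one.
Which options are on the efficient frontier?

A: dominated by C (expected return 16.3≥2.1, max drawdown 19≤35).
B: dominated by C (expected return 16.3≥14.0, max drawdown 19≤38).
C: not dominated (best expected return).
D: dominated by B (expected return 14.0≥11.0, max drawdown 38≤48).
E: not dominated.
F: dominated by C (expected return 16.3≥8.6, max drawdown 19≤31).
G: dominated by C (expected return 16.3≥14.3, max drawdown 19≤41).
H: dominated by C (expected return 16.3≥2.1, max drawdown 19≤27).
I: not dominated (best max drawdown).
J: dominated by I (expected return 11.5≥3.8, max drawdown 5≤9).

C, E, I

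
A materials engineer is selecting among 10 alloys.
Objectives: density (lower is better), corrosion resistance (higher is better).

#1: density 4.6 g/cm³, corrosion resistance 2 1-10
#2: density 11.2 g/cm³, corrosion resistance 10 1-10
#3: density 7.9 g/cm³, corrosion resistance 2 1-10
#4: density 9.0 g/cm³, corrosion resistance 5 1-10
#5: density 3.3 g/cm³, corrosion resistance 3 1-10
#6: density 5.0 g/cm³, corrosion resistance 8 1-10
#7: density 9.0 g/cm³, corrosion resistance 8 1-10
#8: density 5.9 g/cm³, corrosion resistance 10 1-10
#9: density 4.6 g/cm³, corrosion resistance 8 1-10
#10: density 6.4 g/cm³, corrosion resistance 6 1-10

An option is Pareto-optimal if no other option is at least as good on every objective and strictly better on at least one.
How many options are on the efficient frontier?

#1: dominated by #5 (density 3.3≤4.6, corrosion resistance 3≥2).
#2: dominated by #8 (density 5.9≤11.2, corrosion resistance 10≥10).
#3: dominated by #1 (density 4.6≤7.9, corrosion resistance 2≥2).
#4: dominated by #6 (density 5.0≤9.0, corrosion resistance 8≥5).
#5: not dominated (best density).
#6: dominated by #9 (density 4.6≤5.0, corrosion resistance 8≥8).
#7: dominated by #6 (density 5.0≤9.0, corrosion resistance 8≥8).
#8: not dominated.
#9: not dominated.
#10: dominated by #6 (density 5.0≤6.4, corrosion resistance 8≥6).
Pareto-optimal: #5, #8, #9 → 3.

3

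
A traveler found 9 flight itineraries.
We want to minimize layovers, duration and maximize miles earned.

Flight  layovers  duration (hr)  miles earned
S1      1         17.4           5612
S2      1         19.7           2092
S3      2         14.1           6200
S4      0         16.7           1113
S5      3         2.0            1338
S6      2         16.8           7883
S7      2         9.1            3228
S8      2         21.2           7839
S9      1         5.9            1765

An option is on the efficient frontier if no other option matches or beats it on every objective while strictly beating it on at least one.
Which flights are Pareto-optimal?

S1: not dominated.
S2: dominated by S1 (layovers 1≤1, duration 17.4≤19.7, miles earned 5612≥2092).
S3: not dominated.
S4: not dominated (best layovers).
S5: not dominated (best duration).
S6: not dominated (best miles earned).
S7: not dominated.
S8: dominated by S6 (layovers 2≤2, duration 16.8≤21.2, miles earned 7883≥7839).
S9: not dominated.

S1, S3, S4, S5, S6, S7, S9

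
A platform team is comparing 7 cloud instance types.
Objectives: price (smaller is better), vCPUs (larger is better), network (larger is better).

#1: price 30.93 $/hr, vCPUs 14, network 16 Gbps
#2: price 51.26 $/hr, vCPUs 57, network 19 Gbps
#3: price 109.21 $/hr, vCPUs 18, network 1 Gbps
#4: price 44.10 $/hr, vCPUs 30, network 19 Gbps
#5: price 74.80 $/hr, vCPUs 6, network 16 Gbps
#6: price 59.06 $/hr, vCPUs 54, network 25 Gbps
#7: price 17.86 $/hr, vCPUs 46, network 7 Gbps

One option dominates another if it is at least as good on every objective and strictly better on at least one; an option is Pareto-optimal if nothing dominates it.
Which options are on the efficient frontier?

#1: not dominated.
#2: not dominated (best vCPUs).
#3: dominated by #2 (price 51.26≤109.21, vCPUs 57≥18, network 19≥1).
#4: not dominated.
#5: dominated by #1 (price 30.93≤74.80, vCPUs 14≥6, network 16≥16).
#6: not dominated (best network).
#7: not dominated (best price).

#1, #2, #4, #6, #7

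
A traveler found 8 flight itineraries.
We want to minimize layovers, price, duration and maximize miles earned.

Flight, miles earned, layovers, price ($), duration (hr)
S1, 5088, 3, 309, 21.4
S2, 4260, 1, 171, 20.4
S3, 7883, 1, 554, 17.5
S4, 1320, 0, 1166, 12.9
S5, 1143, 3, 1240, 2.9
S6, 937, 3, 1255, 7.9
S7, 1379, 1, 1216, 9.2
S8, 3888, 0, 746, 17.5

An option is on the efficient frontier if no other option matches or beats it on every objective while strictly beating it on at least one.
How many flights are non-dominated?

S1: not dominated.
S2: not dominated (best price).
S3: not dominated (best miles earned).
S4: not dominated.
S5: not dominated (best duration).
S6: dominated by S5 (miles earned 1143≥937, layovers 3≤3, price 1240≤1255, duration 2.9≤7.9).
S7: not dominated.
S8: not dominated.
Pareto-optimal: S1, S2, S3, S4, S5, S7, S8 → 7.

7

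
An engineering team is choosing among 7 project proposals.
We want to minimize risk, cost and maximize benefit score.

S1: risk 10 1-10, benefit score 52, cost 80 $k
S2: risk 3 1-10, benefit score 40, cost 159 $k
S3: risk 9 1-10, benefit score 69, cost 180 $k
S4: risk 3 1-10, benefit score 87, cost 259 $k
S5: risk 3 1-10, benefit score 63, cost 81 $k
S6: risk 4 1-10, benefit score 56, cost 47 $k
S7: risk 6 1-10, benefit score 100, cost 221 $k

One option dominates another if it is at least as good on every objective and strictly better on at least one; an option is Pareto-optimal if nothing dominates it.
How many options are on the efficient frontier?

S1: dominated by S6 (risk 4≤10, benefit score 56≥52, cost 47≤80).
S2: dominated by S5 (risk 3≤3, benefit score 63≥40, cost 81≤159).
S3: not dominated.
S4: not dominated.
S5: not dominated.
S6: not dominated (best cost).
S7: not dominated (best benefit score).
Pareto-optimal: S3, S4, S5, S6, S7 → 5.

5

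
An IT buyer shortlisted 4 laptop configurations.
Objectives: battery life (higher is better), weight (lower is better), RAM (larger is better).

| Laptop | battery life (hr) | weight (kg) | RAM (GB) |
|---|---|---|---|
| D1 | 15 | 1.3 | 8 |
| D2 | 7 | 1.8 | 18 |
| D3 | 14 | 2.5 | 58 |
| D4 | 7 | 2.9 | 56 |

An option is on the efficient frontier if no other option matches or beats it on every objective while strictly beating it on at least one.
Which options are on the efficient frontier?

D1, D2, D3

D1: not dominated (best battery life).
D2: not dominated.
D3: not dominated (best RAM).
D4: dominated by D3 (battery life 14≥7, weight 2.5≤2.9, RAM 58≥56).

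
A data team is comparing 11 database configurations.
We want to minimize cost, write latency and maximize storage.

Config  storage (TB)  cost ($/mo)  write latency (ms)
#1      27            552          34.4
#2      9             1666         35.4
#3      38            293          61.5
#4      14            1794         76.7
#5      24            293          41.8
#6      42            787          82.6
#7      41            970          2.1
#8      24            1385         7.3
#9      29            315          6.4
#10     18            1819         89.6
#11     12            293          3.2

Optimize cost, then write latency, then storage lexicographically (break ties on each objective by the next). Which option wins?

First minimize cost: best is 293, kept {#3, #5, #11}.
Then minimize write latency: best is 3.2, kept {#11}.

#11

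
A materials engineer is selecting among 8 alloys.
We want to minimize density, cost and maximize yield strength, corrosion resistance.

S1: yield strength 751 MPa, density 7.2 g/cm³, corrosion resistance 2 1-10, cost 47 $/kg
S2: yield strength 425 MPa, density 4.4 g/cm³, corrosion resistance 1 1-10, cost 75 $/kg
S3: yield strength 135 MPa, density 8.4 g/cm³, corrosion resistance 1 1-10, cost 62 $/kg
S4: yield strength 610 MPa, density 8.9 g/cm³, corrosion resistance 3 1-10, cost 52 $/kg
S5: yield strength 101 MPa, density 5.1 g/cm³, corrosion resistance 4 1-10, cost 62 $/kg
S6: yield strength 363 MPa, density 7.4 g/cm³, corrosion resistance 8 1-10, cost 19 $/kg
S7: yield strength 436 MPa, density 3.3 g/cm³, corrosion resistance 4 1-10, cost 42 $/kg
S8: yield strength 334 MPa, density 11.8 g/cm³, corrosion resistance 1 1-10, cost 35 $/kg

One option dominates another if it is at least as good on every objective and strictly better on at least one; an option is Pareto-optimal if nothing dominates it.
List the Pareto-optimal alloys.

S1, S4, S6, S7

S1: not dominated (best yield strength).
S2: dominated by S7 (yield strength 436≥425, density 3.3≤4.4, corrosion resistance 4≥1, cost 42≤75).
S3: dominated by S1 (yield strength 751≥135, density 7.2≤8.4, corrosion resistance 2≥1, cost 47≤62).
S4: not dominated.
S5: dominated by S7 (yield strength 436≥101, density 3.3≤5.1, corrosion resistance 4≥4, cost 42≤62).
S6: not dominated (best corrosion resistance).
S7: not dominated (best density).
S8: dominated by S6 (yield strength 363≥334, density 7.4≤11.8, corrosion resistance 8≥1, cost 19≤35).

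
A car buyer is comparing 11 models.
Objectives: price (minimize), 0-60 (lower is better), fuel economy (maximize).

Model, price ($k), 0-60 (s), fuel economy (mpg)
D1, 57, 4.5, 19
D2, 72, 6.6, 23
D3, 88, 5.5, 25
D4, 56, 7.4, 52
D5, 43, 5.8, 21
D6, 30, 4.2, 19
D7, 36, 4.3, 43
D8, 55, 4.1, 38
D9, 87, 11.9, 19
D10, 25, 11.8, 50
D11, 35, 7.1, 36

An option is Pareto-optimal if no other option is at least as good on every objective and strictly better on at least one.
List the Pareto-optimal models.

D1: dominated by D6 (price 30≤57, 0-60 4.2≤4.5, fuel economy 19≥19).
D2: dominated by D7 (price 36≤72, 0-60 4.3≤6.6, fuel economy 43≥23).
D3: dominated by D7 (price 36≤88, 0-60 4.3≤5.5, fuel economy 43≥25).
D4: not dominated (best fuel economy).
D5: dominated by D7 (price 36≤43, 0-60 4.3≤5.8, fuel economy 43≥21).
D6: not dominated.
D7: not dominated.
D8: not dominated (best 0-60).
D9: dominated by D1 (price 57≤87, 0-60 4.5≤11.9, fuel economy 19≥19).
D10: not dominated (best price).
D11: not dominated.

D4, D6, D7, D8, D10, D11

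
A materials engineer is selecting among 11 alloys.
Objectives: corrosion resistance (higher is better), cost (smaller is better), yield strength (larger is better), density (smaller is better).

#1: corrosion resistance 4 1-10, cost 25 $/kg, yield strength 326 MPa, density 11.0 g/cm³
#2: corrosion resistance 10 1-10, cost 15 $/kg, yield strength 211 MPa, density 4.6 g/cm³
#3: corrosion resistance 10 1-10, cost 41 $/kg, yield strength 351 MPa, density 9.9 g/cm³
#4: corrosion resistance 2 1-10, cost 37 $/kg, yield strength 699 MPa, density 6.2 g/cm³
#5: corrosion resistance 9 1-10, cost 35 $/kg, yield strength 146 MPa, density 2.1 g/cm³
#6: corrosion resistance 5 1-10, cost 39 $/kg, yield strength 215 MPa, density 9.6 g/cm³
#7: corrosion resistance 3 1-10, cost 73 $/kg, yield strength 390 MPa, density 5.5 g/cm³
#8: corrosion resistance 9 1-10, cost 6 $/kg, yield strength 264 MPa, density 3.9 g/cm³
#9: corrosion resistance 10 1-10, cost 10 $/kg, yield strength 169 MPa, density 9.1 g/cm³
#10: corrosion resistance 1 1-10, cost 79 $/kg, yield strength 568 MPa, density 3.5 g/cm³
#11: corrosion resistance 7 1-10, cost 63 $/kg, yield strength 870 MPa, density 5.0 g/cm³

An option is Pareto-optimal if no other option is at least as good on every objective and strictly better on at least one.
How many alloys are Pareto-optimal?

#1: not dominated.
#2: not dominated.
#3: not dominated.
#4: not dominated.
#5: not dominated (best density).
#6: dominated by #8 (corrosion resistance 9≥5, cost 6≤39, yield strength 264≥215, density 3.9≤9.6).
#7: dominated by #11 (corrosion resistance 7≥3, cost 63≤73, yield strength 870≥390, density 5.0≤5.5).
#8: not dominated (best cost).
#9: not dominated.
#10: not dominated.
#11: not dominated (best yield strength).
Pareto-optimal: #1, #2, #3, #4, #5, #8, #9, #10, #11 → 9.

9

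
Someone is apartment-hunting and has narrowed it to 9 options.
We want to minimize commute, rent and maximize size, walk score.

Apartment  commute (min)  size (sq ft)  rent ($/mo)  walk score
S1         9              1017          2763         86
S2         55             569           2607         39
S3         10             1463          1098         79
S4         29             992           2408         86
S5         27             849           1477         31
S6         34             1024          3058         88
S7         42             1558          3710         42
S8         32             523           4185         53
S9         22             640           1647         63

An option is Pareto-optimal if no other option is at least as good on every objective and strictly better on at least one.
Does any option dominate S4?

S1: worse on rent (2763 vs 2408).
S2: worse on commute (55 vs 29).
S3: worse on walk score (79 vs 86).
S5: worse on size (849 vs 992).
S6: worse on commute (34 vs 29).
S7: worse on commute (42 vs 29).
S8: worse on commute (32 vs 29).
S9: worse on size (640 vs 992).
No option is at least as good as S4 on every objective and strictly better on one.

No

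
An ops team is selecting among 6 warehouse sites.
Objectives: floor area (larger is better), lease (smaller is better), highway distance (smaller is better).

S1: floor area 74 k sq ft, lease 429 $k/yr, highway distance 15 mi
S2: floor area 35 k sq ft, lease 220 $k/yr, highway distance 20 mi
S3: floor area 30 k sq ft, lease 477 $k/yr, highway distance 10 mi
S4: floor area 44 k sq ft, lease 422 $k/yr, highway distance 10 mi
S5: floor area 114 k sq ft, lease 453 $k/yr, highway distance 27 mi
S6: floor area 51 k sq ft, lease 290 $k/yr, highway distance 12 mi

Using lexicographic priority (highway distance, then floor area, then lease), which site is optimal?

First minimize highway distance: best is 10, kept {S3, S4}.
Then maximize floor area: best is 44, kept {S4}.

S4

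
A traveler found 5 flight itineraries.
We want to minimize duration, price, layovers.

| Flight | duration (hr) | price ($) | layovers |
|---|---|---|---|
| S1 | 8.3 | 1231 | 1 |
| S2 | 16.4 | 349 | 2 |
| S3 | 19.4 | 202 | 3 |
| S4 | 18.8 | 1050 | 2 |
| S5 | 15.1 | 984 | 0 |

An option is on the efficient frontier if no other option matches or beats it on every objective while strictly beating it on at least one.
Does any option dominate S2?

S1: worse on price (1231 vs 349).
S3: worse on duration (19.4 vs 16.4).
S4: worse on duration (18.8 vs 16.4).
S5: worse on price (984 vs 349).
No option is at least as good as S2 on every objective and strictly better on one.

No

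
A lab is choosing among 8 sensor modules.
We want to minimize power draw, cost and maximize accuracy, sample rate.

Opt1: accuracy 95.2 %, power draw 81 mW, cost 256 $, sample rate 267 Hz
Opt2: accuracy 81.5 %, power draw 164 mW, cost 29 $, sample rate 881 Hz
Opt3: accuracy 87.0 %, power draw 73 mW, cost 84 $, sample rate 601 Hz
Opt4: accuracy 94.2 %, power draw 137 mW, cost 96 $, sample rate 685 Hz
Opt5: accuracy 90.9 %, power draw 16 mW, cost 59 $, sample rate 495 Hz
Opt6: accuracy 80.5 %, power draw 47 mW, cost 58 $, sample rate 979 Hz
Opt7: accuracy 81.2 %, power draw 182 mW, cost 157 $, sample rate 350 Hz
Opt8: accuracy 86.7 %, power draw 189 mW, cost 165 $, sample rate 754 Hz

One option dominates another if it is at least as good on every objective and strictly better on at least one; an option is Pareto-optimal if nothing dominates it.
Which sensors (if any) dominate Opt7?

Opt2: accuracy 81.5≥81.2, power draw 164≤182, cost 29≤157, sample rate 881≥350 — dominates Opt7.
Opt3: accuracy 87.0≥81.2, power draw 73≤182, cost 84≤157, sample rate 601≥350 — dominates Opt7.
Opt4: accuracy 94.2≥81.2, power draw 137≤182, cost 96≤157, sample rate 685≥350 — dominates Opt7.
Opt5: accuracy 90.9≥81.2, power draw 16≤182, cost 59≤157, sample rate 495≥350 — dominates Opt7.
Others (Opt1, Opt6, Opt8) are each worse than Opt7 on at least one objective.

Opt2, Opt3, Opt4, Opt5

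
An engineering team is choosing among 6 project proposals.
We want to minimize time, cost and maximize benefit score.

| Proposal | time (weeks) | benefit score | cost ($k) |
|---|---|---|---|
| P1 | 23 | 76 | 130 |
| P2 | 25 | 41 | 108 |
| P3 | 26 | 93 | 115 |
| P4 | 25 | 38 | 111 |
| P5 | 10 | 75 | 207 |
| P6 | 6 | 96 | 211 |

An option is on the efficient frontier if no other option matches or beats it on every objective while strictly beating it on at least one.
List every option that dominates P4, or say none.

P2: time 25≤25, benefit score 41≥38, cost 108≤111 — dominates P4.
Others (P1, P3, P5, P6) are each worse than P4 on at least one objective.

P2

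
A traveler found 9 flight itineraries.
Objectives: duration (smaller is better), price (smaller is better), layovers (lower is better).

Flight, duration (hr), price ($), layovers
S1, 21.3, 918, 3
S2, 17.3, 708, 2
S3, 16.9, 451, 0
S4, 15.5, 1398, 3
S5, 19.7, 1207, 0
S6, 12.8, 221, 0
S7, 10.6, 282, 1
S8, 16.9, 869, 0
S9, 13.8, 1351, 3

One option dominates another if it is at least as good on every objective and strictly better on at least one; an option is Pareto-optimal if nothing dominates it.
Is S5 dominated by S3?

Yes

S3 vs S5: duration 16.9≤19.7, price 451≤1207, layovers 0≤0 — S3 is at least as good on every objective with at least one strict improvement.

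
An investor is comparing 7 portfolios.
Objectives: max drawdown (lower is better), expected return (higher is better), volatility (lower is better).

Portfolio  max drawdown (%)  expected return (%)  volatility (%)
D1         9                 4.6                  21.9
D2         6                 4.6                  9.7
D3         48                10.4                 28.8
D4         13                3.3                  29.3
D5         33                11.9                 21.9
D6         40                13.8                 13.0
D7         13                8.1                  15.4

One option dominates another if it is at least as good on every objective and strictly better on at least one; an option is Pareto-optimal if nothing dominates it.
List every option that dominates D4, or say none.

D1, D2, D7

D1: max drawdown 9≤13, expected return 4.6≥3.3, volatility 21.9≤29.3 — dominates D4.
D2: max drawdown 6≤13, expected return 4.6≥3.3, volatility 9.7≤29.3 — dominates D4.
D7: max drawdown 13≤13, expected return 8.1≥3.3, volatility 15.4≤29.3 — dominates D4.
Others (D3, D5, D6) are each worse than D4 on at least one objective.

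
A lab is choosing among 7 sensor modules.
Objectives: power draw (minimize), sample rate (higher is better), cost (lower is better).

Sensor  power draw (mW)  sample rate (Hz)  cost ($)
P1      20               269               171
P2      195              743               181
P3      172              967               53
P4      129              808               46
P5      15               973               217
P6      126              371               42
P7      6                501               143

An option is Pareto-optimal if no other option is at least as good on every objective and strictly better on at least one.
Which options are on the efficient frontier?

P3, P4, P5, P6, P7

P1: dominated by P7 (power draw 6≤20, sample rate 501≥269, cost 143≤171).
P2: dominated by P3 (power draw 172≤195, sample rate 967≥743, cost 53≤181).
P3: not dominated.
P4: not dominated.
P5: not dominated (best sample rate).
P6: not dominated (best cost).
P7: not dominated (best power draw).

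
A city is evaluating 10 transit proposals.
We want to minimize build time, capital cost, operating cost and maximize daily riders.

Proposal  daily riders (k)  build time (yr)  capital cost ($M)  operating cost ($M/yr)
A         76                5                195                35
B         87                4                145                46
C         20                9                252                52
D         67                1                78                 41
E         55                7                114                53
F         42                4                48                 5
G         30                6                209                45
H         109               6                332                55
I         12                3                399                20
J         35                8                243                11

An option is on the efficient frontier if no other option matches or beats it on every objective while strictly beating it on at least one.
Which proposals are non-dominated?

A, B, D, F, H, I

A: not dominated.
B: not dominated.
C: dominated by A (daily riders 76≥20, build time 5≤9, capital cost 195≤252, operating cost 35≤52).
D: not dominated (best build time).
E: dominated by D (daily riders 67≥55, build time 1≤7, capital cost 78≤114, operating cost 41≤53).
F: not dominated (best capital cost).
G: dominated by A (daily riders 76≥30, build time 5≤6, capital cost 195≤209, operating cost 35≤45).
H: not dominated (best daily riders).
I: not dominated.
J: dominated by F (daily riders 42≥35, build time 4≤8, capital cost 48≤243, operating cost 5≤11).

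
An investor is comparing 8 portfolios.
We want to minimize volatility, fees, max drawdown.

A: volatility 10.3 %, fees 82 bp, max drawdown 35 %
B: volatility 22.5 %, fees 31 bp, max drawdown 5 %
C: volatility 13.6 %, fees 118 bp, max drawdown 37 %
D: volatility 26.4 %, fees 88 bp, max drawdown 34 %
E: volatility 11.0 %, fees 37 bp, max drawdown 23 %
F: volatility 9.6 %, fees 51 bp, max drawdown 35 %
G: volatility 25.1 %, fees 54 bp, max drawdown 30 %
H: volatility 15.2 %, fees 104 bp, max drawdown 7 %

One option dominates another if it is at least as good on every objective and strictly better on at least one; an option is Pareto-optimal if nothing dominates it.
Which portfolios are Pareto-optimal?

A: dominated by F (volatility 9.6≤10.3, fees 51≤82, max drawdown 35≤35).
B: not dominated (best fees).
C: dominated by A (volatility 10.3≤13.6, fees 82≤118, max drawdown 35≤37).
D: dominated by B (volatility 22.5≤26.4, fees 31≤88, max drawdown 5≤34).
E: not dominated.
F: not dominated (best volatility).
G: dominated by B (volatility 22.5≤25.1, fees 31≤54, max drawdown 5≤30).
H: not dominated.

B, E, F, H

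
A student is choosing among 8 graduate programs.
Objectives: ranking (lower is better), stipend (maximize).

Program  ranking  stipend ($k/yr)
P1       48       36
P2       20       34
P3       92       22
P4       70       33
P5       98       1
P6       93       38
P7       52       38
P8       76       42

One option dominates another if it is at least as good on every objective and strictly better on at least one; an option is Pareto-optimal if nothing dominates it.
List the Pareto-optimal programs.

P1: not dominated.
P2: not dominated (best ranking).
P3: dominated by P1 (ranking 48≤92, stipend 36≥22).
P4: dominated by P1 (ranking 48≤70, stipend 36≥33).
P5: dominated by P1 (ranking 48≤98, stipend 36≥1).
P6: dominated by P7 (ranking 52≤93, stipend 38≥38).
P7: not dominated.
P8: not dominated (best stipend).

P1, P2, P7, P8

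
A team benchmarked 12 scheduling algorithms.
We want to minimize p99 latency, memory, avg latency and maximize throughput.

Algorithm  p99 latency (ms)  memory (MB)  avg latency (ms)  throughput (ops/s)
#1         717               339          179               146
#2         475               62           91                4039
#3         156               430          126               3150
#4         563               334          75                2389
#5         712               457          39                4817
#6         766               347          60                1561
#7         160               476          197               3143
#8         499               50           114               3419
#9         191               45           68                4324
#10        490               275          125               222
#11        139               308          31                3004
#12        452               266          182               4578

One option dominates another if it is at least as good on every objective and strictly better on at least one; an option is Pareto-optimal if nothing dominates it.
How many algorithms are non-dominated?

#1: dominated by #2 (p99 latency 475≤717, memory 62≤339, avg latency 91≤179, throughput 4039≥146).
#2: dominated by #9 (p99 latency 191≤475, memory 45≤62, avg latency 68≤91, throughput 4324≥4039).
#3: not dominated.
#4: dominated by #9 (p99 latency 191≤563, memory 45≤334, avg latency 68≤75, throughput 4324≥2389).
#5: not dominated (best throughput).
#6: dominated by #11 (p99 latency 139≤766, memory 308≤347, avg latency 31≤60, throughput 3004≥1561).
#7: dominated by #3 (p99 latency 156≤160, memory 430≤476, avg latency 126≤197, throughput 3150≥3143).
#8: dominated by #9 (p99 latency 191≤499, memory 45≤50, avg latency 68≤114, throughput 4324≥3419).
#9: not dominated (best memory).
#10: dominated by #2 (p99 latency 475≤490, memory 62≤275, avg latency 91≤125, throughput 4039≥222).
#11: not dominated (best p99 latency).
#12: not dominated.
Pareto-optimal: #3, #5, #9, #11, #12 → 5.

5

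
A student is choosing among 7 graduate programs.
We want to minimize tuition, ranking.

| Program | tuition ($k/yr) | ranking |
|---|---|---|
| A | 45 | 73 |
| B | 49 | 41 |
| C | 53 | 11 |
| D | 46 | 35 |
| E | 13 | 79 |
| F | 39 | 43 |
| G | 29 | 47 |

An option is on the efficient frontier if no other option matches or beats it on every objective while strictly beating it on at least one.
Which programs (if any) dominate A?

F: tuition 39≤45, ranking 43≤73 — dominates A.
G: tuition 29≤45, ranking 47≤73 — dominates A.
Others (B, C, D, E) are each worse than A on at least one objective.

F, G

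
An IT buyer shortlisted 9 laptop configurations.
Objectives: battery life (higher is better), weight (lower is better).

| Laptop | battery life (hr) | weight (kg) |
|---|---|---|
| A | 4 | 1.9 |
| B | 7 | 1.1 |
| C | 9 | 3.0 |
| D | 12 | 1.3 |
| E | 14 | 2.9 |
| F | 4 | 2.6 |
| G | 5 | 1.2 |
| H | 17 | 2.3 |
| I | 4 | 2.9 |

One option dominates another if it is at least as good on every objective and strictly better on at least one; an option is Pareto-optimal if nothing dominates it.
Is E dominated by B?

B vs E: B is worse on battery life (7 vs 14), so it does not dominate E.

No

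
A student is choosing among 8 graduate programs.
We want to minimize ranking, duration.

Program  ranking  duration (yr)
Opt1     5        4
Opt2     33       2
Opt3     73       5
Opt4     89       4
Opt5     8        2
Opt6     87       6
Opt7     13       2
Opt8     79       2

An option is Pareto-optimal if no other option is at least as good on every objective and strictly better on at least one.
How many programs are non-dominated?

Opt1: not dominated (best ranking).
Opt2: dominated by Opt5 (ranking 8≤33, duration 2≤2).
Opt3: dominated by Opt1 (ranking 5≤73, duration 4≤5).
Opt4: dominated by Opt1 (ranking 5≤89, duration 4≤4).
Opt5: not dominated.
Opt6: dominated by Opt1 (ranking 5≤87, duration 4≤6).
Opt7: dominated by Opt5 (ranking 8≤13, duration 2≤2).
Opt8: dominated by Opt2 (ranking 33≤79, duration 2≤2).
Pareto-optimal: Opt1, Opt5 → 2.

2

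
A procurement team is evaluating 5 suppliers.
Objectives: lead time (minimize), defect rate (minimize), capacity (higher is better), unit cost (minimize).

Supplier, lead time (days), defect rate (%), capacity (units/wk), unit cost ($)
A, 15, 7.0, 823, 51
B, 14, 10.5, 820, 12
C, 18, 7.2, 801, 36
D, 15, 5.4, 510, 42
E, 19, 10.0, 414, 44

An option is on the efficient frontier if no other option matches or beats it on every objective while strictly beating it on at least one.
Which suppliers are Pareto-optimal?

A, B, C, D

A: not dominated (best capacity).
B: not dominated (best lead time).
C: not dominated.
D: not dominated (best defect rate).
E: dominated by C (lead time 18≤19, defect rate 7.2≤10.0, capacity 801≥414, unit cost 36≤44).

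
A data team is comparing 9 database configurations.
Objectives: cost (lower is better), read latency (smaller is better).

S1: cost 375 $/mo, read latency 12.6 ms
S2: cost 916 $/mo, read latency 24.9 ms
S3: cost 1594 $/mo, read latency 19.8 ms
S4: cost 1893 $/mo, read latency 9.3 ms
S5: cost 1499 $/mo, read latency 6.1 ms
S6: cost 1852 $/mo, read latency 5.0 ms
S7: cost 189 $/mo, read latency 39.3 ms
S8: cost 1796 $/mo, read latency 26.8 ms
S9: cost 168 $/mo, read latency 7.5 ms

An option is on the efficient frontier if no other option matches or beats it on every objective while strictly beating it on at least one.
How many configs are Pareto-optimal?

S1: dominated by S9 (cost 168≤375, read latency 7.5≤12.6).
S2: dominated by S1 (cost 375≤916, read latency 12.6≤24.9).
S3: dominated by S1 (cost 375≤1594, read latency 12.6≤19.8).
S4: dominated by S5 (cost 1499≤1893, read latency 6.1≤9.3).
S5: not dominated.
S6: not dominated (best read latency).
S7: dominated by S9 (cost 168≤189, read latency 7.5≤39.3).
S8: dominated by S1 (cost 375≤1796, read latency 12.6≤26.8).
S9: not dominated (best cost).
Pareto-optimal: S5, S6, S9 → 3.

3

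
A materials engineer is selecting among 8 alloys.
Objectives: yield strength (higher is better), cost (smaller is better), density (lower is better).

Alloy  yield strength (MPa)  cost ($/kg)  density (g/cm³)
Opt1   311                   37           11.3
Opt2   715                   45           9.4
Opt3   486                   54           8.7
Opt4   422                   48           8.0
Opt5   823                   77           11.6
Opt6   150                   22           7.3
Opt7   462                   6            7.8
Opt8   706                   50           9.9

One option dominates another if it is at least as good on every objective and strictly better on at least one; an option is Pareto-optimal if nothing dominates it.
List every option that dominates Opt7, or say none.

Opt1: worse on yield strength (311 vs 462).
Opt2: worse on cost (45 vs 6).
Opt3: worse on cost (54 vs 6).
Opt4: worse on yield strength (422 vs 462).
Opt5: worse on cost (77 vs 6).
Opt6: worse on yield strength (150 vs 462).
Opt8: worse on cost (50 vs 6).
No option dominates Opt7.

none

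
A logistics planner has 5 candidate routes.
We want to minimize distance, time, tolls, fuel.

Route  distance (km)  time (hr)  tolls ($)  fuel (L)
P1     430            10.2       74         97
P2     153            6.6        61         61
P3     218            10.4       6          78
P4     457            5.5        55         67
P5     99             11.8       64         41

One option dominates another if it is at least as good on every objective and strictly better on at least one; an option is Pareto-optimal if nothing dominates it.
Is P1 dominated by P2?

P2 vs P1: distance 153≤430, time 6.6≤10.2, tolls 61≤74, fuel 61≤97 — P2 is at least as good on every objective with at least one strict improvement.

Yes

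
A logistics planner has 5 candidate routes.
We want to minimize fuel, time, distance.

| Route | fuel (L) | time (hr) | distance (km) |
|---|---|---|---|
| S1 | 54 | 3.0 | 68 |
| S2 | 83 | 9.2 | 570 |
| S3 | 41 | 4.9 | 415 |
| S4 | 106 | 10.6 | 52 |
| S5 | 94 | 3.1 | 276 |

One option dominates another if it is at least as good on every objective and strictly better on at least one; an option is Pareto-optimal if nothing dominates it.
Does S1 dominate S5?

S1 vs S5: fuel 54≤94, time 3.0≤3.1, distance 68≤276 — S1 is at least as good on every objective with at least one strict improvement.

Yes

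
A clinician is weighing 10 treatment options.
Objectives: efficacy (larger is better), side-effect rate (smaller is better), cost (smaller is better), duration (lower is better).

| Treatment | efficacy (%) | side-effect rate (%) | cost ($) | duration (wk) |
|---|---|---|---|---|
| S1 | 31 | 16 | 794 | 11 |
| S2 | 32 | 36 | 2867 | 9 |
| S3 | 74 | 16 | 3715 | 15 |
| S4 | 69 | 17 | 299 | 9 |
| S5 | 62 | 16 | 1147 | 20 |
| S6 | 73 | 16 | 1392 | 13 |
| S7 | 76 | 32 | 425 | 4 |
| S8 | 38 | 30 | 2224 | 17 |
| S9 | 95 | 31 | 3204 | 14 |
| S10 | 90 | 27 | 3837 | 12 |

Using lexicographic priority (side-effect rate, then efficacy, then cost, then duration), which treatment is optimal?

S3

First minimize side-effect rate: best is 16, kept {S1, S3, S5, S6}.
Then maximize efficacy: best is 74, kept {S3}.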